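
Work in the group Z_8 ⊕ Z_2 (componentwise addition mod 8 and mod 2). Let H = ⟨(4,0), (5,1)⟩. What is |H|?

8

|⟨(4,0)⟩| = 2 and |⟨(5,1)⟩| = 8, so |H| is a multiple of lcm(2, 8) = 8 and divides |G| = 16.
Closing under the operation: H = {(0,0), (1,1), (2,0), (3,1), (4,0), (5,1), (6,0), (7,1)}, so |H| = 8.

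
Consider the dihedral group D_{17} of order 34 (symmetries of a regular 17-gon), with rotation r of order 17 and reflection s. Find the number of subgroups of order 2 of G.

|G| = 34 and 2 | 34, so subgroups of order 2 are possible by Lagrange.
The subgroups of order 2 are: {e, r^10s}; {e, r^11s}; {e, r^12s}; {e, r^13s}; … (17 in all).
So G has 17 subgroups of order 2.

17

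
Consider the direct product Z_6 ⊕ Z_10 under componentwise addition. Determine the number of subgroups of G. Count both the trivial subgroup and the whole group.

|G| = 60, so by Lagrange every subgroup order divides 60. Divisors: 1, 2, 3, 4, 5, 6, 10, 12, 15, 20, 30, 60.
Subgroups by order — order 1: 1; order 2: 3; order 3: 1; order 4: 1; order 5: 1; order 6: 3; order 10: 3; order 12: 1; order 15: 1; order 20: 1; order 30: 3; order 60: 1.
Total: 1 + 3 + 1 + 1 + 1 + 3 + 3 + 1 + 1 + 1 + 3 + 1 = 20.

20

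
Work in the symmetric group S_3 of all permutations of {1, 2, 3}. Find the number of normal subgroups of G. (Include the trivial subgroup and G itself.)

3

G has 6 subgroups. Checking conjugation-invariance by order — order 1: 1/1 normal; order 2: 0/3 normal; order 3: 1/1 normal; order 6: 1/1 normal.
Total normal subgroups: 3.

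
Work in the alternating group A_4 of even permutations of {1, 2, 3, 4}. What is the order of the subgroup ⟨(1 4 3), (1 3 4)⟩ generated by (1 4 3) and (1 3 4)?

3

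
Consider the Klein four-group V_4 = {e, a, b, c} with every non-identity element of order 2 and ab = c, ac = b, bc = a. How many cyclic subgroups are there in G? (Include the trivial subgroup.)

4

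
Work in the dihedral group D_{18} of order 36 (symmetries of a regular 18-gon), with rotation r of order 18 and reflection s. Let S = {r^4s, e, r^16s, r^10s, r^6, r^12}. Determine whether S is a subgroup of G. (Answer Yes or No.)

|S| = 6 divides |G| = 36, consistent with Lagrange.
S contains the identity, every element's inverse is in S, and S is closed under ·: it is a subgroup.

Yes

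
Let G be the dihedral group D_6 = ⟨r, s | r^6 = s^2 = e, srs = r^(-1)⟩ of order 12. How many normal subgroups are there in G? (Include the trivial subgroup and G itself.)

G has 16 subgroups. Checking conjugation-invariance by order — order 1: 1/1 normal; order 2: 1/7 normal; order 3: 1/1 normal; order 4: 0/3 normal; order 6: 3/3 normal; order 12: 1/1 normal.
Total normal subgroups: 7.

7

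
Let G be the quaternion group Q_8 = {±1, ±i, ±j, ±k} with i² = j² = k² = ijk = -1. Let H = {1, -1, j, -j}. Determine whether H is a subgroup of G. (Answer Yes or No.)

|H| = 4 divides |G| = 8, consistent with Lagrange.
H contains the identity, every element's inverse is in H, and H is closed under ·: it is a subgroup.
In fact H = ⟨j⟩.

Yes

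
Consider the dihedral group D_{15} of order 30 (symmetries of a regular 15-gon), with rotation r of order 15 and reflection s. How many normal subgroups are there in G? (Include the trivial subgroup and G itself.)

5

G has 28 subgroups. Checking conjugation-invariance by order — order 1: 1/1 normal; order 2: 0/15 normal; order 3: 1/1 normal; order 5: 1/1 normal; order 6: 0/5 normal; order 10: 0/3 normal; order 15: 1/1 normal; order 30: 1/1 normal.
Total normal subgroups: 5.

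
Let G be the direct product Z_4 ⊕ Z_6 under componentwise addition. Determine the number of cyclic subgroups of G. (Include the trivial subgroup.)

12

Each element a generates a cyclic subgroup ⟨a⟩; distinct elements may generate the same one (a cyclic group of order d has φ(d) generators).
Cyclic subgroups by order — order 1: 1; order 2: 3; order 3: 1; order 4: 2; order 6: 3; order 12: 2.
Total: 12.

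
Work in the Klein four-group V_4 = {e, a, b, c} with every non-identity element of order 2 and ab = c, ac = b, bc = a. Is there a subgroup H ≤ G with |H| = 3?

3 does not divide |G| = 4, so by Lagrange no subgroup of order 3 exists.

No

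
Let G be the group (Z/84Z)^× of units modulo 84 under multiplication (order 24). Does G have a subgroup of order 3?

Yes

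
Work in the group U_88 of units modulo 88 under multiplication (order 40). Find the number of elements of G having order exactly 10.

Enumerating element orders in G gives 28 elements of order 10.

28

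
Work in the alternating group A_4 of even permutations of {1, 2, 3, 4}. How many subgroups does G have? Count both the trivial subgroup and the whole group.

|G| = 12, so by Lagrange every subgroup order divides 12. Divisors: 1, 2, 3, 4, 6, 12.
Subgroups by order — order 1: 1; order 2: 3; order 3: 4; order 4: 1; order 6: 0; order 12: 1.
Total: 1 + 3 + 4 + 1 + 0 + 1 = 10.

10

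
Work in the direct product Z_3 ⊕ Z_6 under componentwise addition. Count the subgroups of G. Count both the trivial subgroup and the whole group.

12

|G| = 18, so by Lagrange every subgroup order divides 18. Divisors: 1, 2, 3, 6, 9, 18.
Subgroups by order — order 1: 1; order 2: 1; order 3: 4; order 6: 4; order 9: 1; order 18: 1.
Total: 1 + 1 + 4 + 4 + 1 + 1 = 12.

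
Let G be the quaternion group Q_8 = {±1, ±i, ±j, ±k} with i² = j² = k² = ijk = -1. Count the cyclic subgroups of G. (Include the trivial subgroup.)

5

Group the elements of G by the cyclic subgroup they generate; each cyclic subgroup of order d accounts for φ(d) elements.
Cyclic subgroups by order — order 1: 1; order 2: 1; order 4: 3.
Total: 5.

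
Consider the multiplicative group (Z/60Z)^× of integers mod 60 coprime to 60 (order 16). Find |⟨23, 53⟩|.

|⟨23⟩| = 4 and |⟨53⟩| = 4, so |H| is a multiple of lcm(4, 4) = 4 and divides |G| = 16.
Closing under the operation: H = {1, 17, 19, 23, 31, 47, 49, 53}, so |H| = 8.

8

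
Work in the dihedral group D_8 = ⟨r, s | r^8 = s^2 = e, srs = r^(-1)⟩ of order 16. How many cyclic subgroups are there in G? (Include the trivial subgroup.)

12

Group the elements of G by the cyclic subgroup they generate; each cyclic subgroup of order d accounts for φ(d) elements.
Cyclic subgroups by order — order 1: 1; order 2: 9; order 4: 1; order 8: 1.
Total: 12.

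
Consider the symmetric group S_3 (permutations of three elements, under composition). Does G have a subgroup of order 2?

2 | 6. A subgroup of order 2 is {e, (1 2)}.

Yes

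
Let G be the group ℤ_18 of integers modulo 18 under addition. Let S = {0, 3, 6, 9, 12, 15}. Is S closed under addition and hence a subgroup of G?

Yes

|S| = 6 divides |G| = 18, consistent with Lagrange.
S contains the identity, every element's inverse is in S, and S is closed under +: it is a subgroup.
In fact S = ⟨3⟩.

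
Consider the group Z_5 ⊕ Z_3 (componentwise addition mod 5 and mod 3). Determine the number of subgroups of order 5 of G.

|G| = 15 and 5 | 15, so subgroups of order 5 are possible by Lagrange.
The subgroups of order 5 are: {(0,0), (1,0), (2,0), (3,0), (4,0)}.
So G has 1 subgroup of order 5.

1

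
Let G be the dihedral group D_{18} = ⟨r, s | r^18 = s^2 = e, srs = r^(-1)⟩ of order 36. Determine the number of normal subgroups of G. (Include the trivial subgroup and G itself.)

9

G has 45 subgroups. Checking conjugation-invariance by order — order 1: 1/1 normal; order 2: 1/19 normal; order 3: 1/1 normal; order 4: 0/9 normal; order 6: 1/7 normal; order 9: 1/1 normal; order 12: 0/3 normal; order 18: 3/3 normal; order 36: 1/1 normal.
Total normal subgroups: 9.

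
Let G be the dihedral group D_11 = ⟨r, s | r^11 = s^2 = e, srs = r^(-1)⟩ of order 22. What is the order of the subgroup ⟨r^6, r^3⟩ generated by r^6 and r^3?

|⟨r^6⟩| = 11 and |⟨r^3⟩| = 11, so |H| is a multiple of lcm(11, 11) = 11 and divides |G| = 22.
Closing under the operation: H = {e, r, r^2, r^3, r^4, r^5, r^6, r^7, r^8, r^9, r^10}, so |H| = 11.

11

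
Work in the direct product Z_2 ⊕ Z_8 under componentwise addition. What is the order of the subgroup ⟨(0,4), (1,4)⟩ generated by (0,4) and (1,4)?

4

|⟨(0,4)⟩| = 2 and |⟨(1,4)⟩| = 2, so |H| is a multiple of lcm(2, 2) = 2 and divides |G| = 16.
Closing under the operation: H = {(0,0), (0,4), (1,0), (1,4)}, so |H| = 4.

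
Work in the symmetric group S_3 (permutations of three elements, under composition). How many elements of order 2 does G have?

3

The elements of order 2 are: (2 3), (1 2), (1 3).
That's 3.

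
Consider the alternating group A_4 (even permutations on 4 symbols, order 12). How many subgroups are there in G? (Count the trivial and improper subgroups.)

|G| = 12, so by Lagrange every subgroup order divides 12. Divisors: 1, 2, 3, 4, 6, 12.
Subgroups by order — order 1: 1; order 2: 3; order 3: 4; order 4: 1; order 6: 0; order 12: 1.
Total: 1 + 3 + 4 + 1 + 0 + 1 = 10.

10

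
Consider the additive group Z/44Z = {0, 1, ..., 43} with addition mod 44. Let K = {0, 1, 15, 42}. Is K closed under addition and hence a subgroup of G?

No

1 ∈ K but its inverse 43 ∉ K, so K is not a subgroup.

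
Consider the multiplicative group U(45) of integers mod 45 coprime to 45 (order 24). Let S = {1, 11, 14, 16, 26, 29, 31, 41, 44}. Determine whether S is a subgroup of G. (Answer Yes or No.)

|S| = 9 does not divide |G| = 24, so by Lagrange S is not a subgroup.

No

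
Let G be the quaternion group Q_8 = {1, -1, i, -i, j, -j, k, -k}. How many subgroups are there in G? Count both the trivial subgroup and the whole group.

6

|G| = 8, so by Lagrange every subgroup order divides 8. Divisors: 1, 2, 4, 8.
Subgroups by order — order 1: 1; order 2: 1; order 4: 3; order 8: 1.
Total: 1 + 1 + 3 + 1 = 6.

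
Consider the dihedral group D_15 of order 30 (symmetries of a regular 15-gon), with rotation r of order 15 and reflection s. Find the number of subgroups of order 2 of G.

15

|G| = 30 and 2 | 30, so subgroups of order 2 are possible by Lagrange.
The subgroups of order 2 are: {e, r^10s}; {e, r^11s}; {e, r^12s}; {e, r^13s}; … (15 in all).
So G has 15 subgroups of order 2.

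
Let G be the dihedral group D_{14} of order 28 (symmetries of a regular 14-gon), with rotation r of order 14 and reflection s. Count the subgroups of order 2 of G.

15

|G| = 28 and 2 | 28, so subgroups of order 2 are possible by Lagrange.
The subgroups of order 2 are: {e, r^10s}; {e, r^11s}; {e, r^12s}; {e, r^13s}; … (15 in all).
So G has 15 subgroups of order 2.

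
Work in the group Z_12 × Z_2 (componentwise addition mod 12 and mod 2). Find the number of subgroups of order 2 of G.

|G| = 24 and 2 | 24, so subgroups of order 2 are possible by Lagrange.
The subgroups of order 2 are: {(0,0), (0,1)}; {(0,0), (6,0)}; {(0,0), (6,1)}.
So G has 3 subgroups of order 2.

3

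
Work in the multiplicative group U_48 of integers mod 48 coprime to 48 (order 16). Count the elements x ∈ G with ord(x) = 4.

8

The elements of order 4 are: 5, 11, 13, 19, 29, 35, 37, 43.
That's 8.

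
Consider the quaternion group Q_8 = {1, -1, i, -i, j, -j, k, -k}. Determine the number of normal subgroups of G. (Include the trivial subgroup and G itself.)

6

G has 6 subgroups. Checking conjugation-invariance by order — order 1: 1/1 normal; order 2: 1/1 normal; order 4: 3/3 normal; order 8: 1/1 normal.
Total normal subgroups: 6.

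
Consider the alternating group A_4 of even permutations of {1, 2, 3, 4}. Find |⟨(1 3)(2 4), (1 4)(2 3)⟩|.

|⟨(1 3)(2 4)⟩| = 2 and |⟨(1 4)(2 3)⟩| = 2, so |H| is a multiple of lcm(2, 2) = 2 and divides |G| = 12.
Closing under the operation: H = {e, (1 2)(3 4), (1 3)(2 4), (1 4)(2 3)}, so |H| = 4.

4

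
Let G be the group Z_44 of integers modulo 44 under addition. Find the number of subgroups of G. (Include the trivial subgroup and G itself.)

6

A cyclic group of order 44 has exactly one subgroup for each divisor of 44.
Divisors of 44: 1, 2, 4, 11, 22, 44.
So Z_44 has 6 subgroups.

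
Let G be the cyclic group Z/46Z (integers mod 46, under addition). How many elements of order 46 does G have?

22

In a cyclic group of order 46, the number of elements of order d (for d | 46) is φ(d).
φ(46) = 22.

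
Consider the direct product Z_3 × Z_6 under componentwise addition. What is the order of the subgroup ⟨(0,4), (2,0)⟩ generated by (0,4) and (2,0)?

|⟨(0,4)⟩| = 3 and |⟨(2,0)⟩| = 3, so |H| is a multiple of lcm(3, 3) = 3 and divides |G| = 18.
Closing under the operation: H = {(0,0), (0,2), (0,4), (1,0), (1,2), (1,4), (2,0), (2,2), (2,4)}, so |H| = 9.

9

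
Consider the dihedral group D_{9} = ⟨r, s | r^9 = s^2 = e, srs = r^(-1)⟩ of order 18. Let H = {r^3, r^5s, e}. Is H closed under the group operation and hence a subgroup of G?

No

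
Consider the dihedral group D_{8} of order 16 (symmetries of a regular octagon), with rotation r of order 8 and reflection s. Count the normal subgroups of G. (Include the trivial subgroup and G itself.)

G has 19 subgroups. Checking conjugation-invariance by order — order 1: 1/1 normal; order 2: 1/9 normal; order 4: 1/5 normal; order 8: 3/3 normal; order 16: 1/1 normal.
Total normal subgroups: 7.

7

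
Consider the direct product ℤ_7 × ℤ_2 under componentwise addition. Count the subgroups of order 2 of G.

1

|G| = 14 and 2 | 14, so subgroups of order 2 are possible by Lagrange.
The subgroups of order 2 are: {(0,0), (0,1)}.
So G has 1 subgroup of order 2.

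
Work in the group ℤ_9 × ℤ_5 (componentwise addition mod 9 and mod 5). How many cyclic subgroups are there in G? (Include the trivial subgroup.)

A cyclic subgroup of order d is generated by each of its φ(d) elements of order d, so the cyclic subgroups of order d number (#elements of order d)/φ(d).
Cyclic subgroups by order — order 1: 1; order 3: 1; order 5: 1; order 9: 1; order 15: 1; order 45: 1.
Total: 6.

6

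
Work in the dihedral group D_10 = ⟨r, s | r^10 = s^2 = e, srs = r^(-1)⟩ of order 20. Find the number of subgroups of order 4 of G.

|G| = 20 and 4 | 20, so subgroups of order 4 are possible by Lagrange.
The subgroups of order 4 are: {e, r^5, r^2s, r^7s}; {e, r^5, r^3s, r^8s}; {e, r^5, r^4s, r^9s}; {e, r^5, s, r^5s}; … (5 in all).
So G has 5 subgroups of order 4.

5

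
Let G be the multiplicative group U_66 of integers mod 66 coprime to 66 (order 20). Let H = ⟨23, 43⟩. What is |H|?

4

|⟨23⟩| = 2 and |⟨43⟩| = 2, so |H| is a multiple of lcm(2, 2) = 2 and divides |G| = 20.
Closing under the operation: H = {1, 23, 43, 65}, so |H| = 4.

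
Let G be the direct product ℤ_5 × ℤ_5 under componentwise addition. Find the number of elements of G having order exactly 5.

An element (a,b) has order lcm(ord(a), ord(b)); count pairs with lcm equal to 5.
Enumerating gives 24 such elements.

24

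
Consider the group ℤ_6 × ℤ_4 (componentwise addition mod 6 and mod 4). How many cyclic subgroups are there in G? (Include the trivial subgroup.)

12

Group the elements of G by the cyclic subgroup they generate; each cyclic subgroup of order d accounts for φ(d) elements.
Cyclic subgroups by order — order 1: 1; order 2: 3; order 3: 1; order 4: 2; order 6: 3; order 12: 2.
Total: 12.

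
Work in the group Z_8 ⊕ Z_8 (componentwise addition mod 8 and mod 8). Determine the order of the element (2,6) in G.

4

The order of (2,6) in Z_8 × Z_8 is lcm(ord(2) in Z_8, ord(6) in Z_8).
ord(2) = 4 and ord(6) = 4, so |⟨(2,6)⟩| = lcm(4, 4) = 4.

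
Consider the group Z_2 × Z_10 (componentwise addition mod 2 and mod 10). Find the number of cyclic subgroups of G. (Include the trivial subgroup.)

8

A cyclic subgroup of order d is generated by each of its φ(d) elements of order d, so the cyclic subgroups of order d number (#elements of order d)/φ(d).
Cyclic subgroups by order — order 1: 1; order 2: 3; order 5: 1; order 10: 3.
Total: 8.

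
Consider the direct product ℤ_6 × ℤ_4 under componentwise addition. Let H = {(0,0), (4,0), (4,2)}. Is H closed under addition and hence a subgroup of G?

No

(4,0) ∈ H but its inverse (2,0) ∉ H, so H is not a subgroup.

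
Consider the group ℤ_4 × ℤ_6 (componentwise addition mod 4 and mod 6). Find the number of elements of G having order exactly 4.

An element (a,b) has order lcm(ord(a), ord(b)); count pairs with lcm equal to 4.
Enumerating gives 4 such elements.

4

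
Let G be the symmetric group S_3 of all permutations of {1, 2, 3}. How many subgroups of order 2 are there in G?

3

|G| = 6 and 2 | 6, so subgroups of order 2 are possible by Lagrange.
The subgroups of order 2 are: {e, (1 2)}; {e, (1 3)}; {e, (2 3)}.
So G has 3 subgroups of order 2.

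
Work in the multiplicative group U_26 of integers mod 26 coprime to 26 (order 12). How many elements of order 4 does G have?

The elements of order 4 are: 5, 21.
That's 2.

2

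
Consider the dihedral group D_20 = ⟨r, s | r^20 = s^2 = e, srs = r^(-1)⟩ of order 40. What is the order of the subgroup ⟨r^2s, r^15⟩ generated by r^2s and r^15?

|⟨r^2s⟩| = 2 and |⟨r^15⟩| = 4, so |H| is a multiple of lcm(2, 4) = 4 and divides |G| = 40.
Closing under the operation: H = {e, r^5, r^10, r^15, r^2s, r^7s, r^12s, r^17s}, so |H| = 8.

8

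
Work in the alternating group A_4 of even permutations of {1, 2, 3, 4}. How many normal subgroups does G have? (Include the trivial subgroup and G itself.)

3

G has 10 subgroups. Checking conjugation-invariance by order — order 1: 1/1 normal; order 2: 0/3 normal; order 3: 0/4 normal; order 4: 1/1 normal; order 12: 1/1 normal.
Total normal subgroups: 3.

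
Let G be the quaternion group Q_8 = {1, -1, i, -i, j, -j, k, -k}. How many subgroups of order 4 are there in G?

|G| = 8 and 4 | 8, so subgroups of order 4 are possible by Lagrange.
The subgroups of order 4 are: {1, -1, i, -i}; {1, -1, j, -j}; {1, -1, k, -k}.
So G has 3 subgroups of order 4.

3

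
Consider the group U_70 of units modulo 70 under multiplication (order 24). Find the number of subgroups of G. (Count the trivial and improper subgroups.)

|G| = 24, so by Lagrange every subgroup order divides 24. Divisors: 1, 2, 3, 4, 6, 8, 12, 24.
Subgroups by order — order 1: 1; order 2: 3; order 3: 1; order 4: 3; order 6: 3; order 8: 1; order 12: 3; order 24: 1.
Total: 1 + 3 + 1 + 3 + 3 + 1 + 3 + 1 = 16.

16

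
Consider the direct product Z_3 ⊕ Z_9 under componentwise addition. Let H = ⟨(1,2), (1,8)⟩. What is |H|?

9

|⟨(1,2)⟩| = 9 and |⟨(1,8)⟩| = 9, so |H| is a multiple of lcm(9, 9) = 9 and divides |G| = 27.
Closing under the operation: H = {(0,0), (0,3), (0,6), (1,2), (1,5), (1,8), (2,1), (2,4), (2,7)}, so |H| = 9.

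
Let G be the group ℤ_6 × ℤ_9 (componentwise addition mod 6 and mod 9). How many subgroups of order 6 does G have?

4

|G| = 54 and 6 | 54, so subgroups of order 6 are possible by Lagrange.
The subgroups of order 6 are: {(0,0), (0,3), (0,6), (3,0), (3,3), (3,6)}; {(0,0), (1,0), (2,0), (3,0), (4,0), (5,0)}; {(0,0), (1,3), (2,6), (3,0), (4,3), (5,6)}; {(0,0), (1,6), (2,3), (3,0), (4,6), (5,3)}.
So G has 4 subgroups of order 6.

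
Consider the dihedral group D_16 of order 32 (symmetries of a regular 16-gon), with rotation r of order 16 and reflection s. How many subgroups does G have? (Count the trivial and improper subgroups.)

36

|G| = 32, so by Lagrange every subgroup order divides 32. Divisors: 1, 2, 4, 8, 16, 32.
Subgroups by order — order 1: 1; order 2: 17; order 4: 9; order 8: 5; order 16: 3; order 32: 1.
Total: 1 + 17 + 9 + 5 + 3 + 1 = 36.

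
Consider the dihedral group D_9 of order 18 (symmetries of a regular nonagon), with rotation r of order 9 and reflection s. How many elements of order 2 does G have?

9

Enumerating element orders in G gives 9 elements of order 2.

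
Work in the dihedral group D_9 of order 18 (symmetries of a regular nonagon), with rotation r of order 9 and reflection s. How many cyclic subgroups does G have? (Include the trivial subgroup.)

12

A cyclic subgroup of order d is generated by each of its φ(d) elements of order d, so the cyclic subgroups of order d number (#elements of order d)/φ(d).
Cyclic subgroups by order — order 1: 1; order 2: 9; order 3: 1; order 9: 1.
Total: 12.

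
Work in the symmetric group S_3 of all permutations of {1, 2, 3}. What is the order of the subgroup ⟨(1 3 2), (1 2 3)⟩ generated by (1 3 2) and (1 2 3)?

3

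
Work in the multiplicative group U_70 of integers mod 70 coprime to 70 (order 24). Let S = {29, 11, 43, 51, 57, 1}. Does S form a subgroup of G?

Closure fails: 51 · 43 = 23 ∉ S. So S is not a subgroup.

No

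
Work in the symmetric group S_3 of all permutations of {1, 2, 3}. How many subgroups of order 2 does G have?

3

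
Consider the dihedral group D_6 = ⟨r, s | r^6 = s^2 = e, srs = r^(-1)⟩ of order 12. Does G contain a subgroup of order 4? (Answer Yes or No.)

Yes

4 | 12. A subgroup of order 4 is {e, r^3, r^2s, r^5s}.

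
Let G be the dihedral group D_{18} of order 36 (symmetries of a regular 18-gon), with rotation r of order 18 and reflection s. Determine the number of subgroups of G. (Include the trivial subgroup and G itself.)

|G| = 36, so by Lagrange every subgroup order divides 36. Divisors: 1, 2, 3, 4, 6, 9, 12, 18, 36.
Subgroups by order — order 1: 1; order 2: 19; order 3: 1; order 4: 9; order 6: 7; order 9: 1; order 12: 3; order 18: 3; order 36: 1.
Total: 1 + 19 + 1 + 9 + 7 + 1 + 3 + 3 + 1 = 45.

45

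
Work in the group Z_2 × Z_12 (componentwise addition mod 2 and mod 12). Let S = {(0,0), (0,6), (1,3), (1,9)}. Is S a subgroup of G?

Yes

|S| = 4 divides |G| = 24, consistent with Lagrange.
S contains the identity, every element's inverse is in S, and S is closed under +: it is a subgroup.
In fact S = ⟨(1,9)⟩.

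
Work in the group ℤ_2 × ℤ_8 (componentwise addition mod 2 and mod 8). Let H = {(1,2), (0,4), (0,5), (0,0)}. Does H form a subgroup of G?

No

(1,2) ∈ H but its inverse (1,6) ∉ H, so H is not a subgroup.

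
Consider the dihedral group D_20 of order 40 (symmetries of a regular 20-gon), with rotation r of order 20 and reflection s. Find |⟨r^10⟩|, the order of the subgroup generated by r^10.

2

Computing powers of r^10: the smallest k with (r^10)^k = e is k = 2.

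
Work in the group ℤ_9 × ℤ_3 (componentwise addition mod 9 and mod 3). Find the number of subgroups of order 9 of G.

|G| = 27 and 9 | 27, so subgroups of order 9 are possible by Lagrange.
The subgroups of order 9 are: {(0,0), (0,1), (0,2), (3,0), (3,1), (3,2), (6,0), (6,1), (6,2)}; {(0,0), (1,0), (2,0), (3,0), (4,0), (5,0), (6,0), (7,0), (8,0)}; {(0,0), (1,1), (2,2), (3,0), (4,1), (5,2), (6,0), (7,1), (8,2)}; {(0,0), (1,2), (2,1), (3,0), (4,2), (5,1), (6,0), (7,2), (8,1)}.
So G has 4 subgroups of order 9.

4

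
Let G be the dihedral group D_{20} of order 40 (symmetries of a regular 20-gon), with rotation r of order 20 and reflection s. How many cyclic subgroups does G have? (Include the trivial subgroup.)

26

Group the elements of G by the cyclic subgroup they generate; each cyclic subgroup of order d accounts for φ(d) elements.
Cyclic subgroups by order — order 1: 1; order 2: 21; order 4: 1; order 5: 1; order 10: 1; order 20: 1.
Total: 26.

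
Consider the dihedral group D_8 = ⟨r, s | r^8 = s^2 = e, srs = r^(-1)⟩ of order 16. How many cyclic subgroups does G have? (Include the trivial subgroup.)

A cyclic subgroup of order d is generated by each of its φ(d) elements of order d, so the cyclic subgroups of order d number (#elements of order d)/φ(d).
Cyclic subgroups by order — order 1: 1; order 2: 9; order 4: 1; order 8: 1.
Total: 12.

12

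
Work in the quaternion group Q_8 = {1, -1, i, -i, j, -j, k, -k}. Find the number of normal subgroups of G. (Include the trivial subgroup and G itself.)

G has 6 subgroups. Checking conjugation-invariance by order — order 1: 1/1 normal; order 2: 1/1 normal; order 4: 3/3 normal; order 8: 1/1 normal.
Total normal subgroups: 6.

6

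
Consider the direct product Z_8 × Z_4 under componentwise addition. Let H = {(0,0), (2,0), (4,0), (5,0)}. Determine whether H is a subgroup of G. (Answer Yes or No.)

(2,0) ∈ H but its inverse (6,0) ∉ H, so H is not a subgroup.

No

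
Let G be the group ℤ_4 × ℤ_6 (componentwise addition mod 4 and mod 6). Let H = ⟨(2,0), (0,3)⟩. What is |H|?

4

|⟨(2,0)⟩| = 2 and |⟨(0,3)⟩| = 2, so |H| is a multiple of lcm(2, 2) = 2 and divides |G| = 24.
Closing under the operation: H = {(0,0), (0,3), (2,0), (2,3)}, so |H| = 4.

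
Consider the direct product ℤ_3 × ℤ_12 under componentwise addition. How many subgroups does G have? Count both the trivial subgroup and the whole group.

|G| = 36, so by Lagrange every subgroup order divides 36. Divisors: 1, 2, 3, 4, 6, 9, 12, 18, 36.
Subgroups by order — order 1: 1; order 2: 1; order 3: 4; order 4: 1; order 6: 4; order 9: 1; order 12: 4; order 18: 1; order 36: 1.
Total: 1 + 1 + 4 + 1 + 4 + 1 + 4 + 1 + 1 = 18.

18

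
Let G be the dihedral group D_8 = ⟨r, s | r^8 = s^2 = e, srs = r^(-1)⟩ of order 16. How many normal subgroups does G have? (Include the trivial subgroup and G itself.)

7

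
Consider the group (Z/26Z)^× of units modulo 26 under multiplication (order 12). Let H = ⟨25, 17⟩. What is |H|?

6

|⟨25⟩| = 2 and |⟨17⟩| = 6, so |H| is a multiple of lcm(2, 6) = 6 and divides |G| = 12.
Closing under the operation: H = {1, 3, 9, 17, 23, 25}, so |H| = 6.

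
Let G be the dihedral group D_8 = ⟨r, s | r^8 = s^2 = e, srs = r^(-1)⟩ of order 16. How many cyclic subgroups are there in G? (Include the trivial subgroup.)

12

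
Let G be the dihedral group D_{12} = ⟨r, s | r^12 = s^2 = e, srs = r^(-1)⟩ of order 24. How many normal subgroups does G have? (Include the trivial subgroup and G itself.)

G has 34 subgroups. Checking conjugation-invariance by order — order 1: 1/1 normal; order 2: 1/13 normal; order 3: 1/1 normal; order 4: 1/7 normal; order 6: 1/5 normal; order 8: 0/3 normal; order 12: 3/3 normal; order 24: 1/1 normal.
Total normal subgroups: 9.

9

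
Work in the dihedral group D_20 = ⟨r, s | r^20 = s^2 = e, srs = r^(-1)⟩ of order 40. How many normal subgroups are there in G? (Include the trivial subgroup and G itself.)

9

G has 48 subgroups. Checking conjugation-invariance by order — order 1: 1/1 normal; order 2: 1/21 normal; order 4: 1/11 normal; order 5: 1/1 normal; order 8: 0/5 normal; order 10: 1/5 normal; order 20: 3/3 normal; order 40: 1/1 normal.
Total normal subgroups: 9.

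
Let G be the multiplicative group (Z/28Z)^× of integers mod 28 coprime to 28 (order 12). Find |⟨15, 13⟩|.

4

|⟨15⟩| = 2 and |⟨13⟩| = 2, so |H| is a multiple of lcm(2, 2) = 2 and divides |G| = 12.
Closing under the operation: H = {1, 13, 15, 27}, so |H| = 4.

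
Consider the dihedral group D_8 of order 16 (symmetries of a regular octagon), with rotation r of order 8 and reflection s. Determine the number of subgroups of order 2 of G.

9

|G| = 16 and 2 | 16, so subgroups of order 2 are possible by Lagrange.
The subgroups of order 2 are: {e, r^2s}; {e, r^3s}; {e, r^4}; {e, r^4s}; … (9 in all).
So G has 9 subgroups of order 2.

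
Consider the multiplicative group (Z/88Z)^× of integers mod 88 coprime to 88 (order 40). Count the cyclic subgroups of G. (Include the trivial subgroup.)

Each element a generates a cyclic subgroup ⟨a⟩; distinct elements may generate the same one (a cyclic group of order d has φ(d) generators).
Cyclic subgroups by order — order 1: 1; order 2: 7; order 5: 1; order 10: 7.
Total: 16.

16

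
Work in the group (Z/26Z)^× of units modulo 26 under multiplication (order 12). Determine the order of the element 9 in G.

Compute successive powers of 9 mod 26: 9, 3, 1; 9^3 ≡ 1 (mod 26).
So |⟨9⟩| = 3.

3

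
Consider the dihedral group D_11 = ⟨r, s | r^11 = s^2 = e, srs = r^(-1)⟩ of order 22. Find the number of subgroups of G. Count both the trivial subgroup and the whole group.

|G| = 22, so by Lagrange every subgroup order divides 22. Divisors: 1, 2, 11, 22.
Subgroups by order — order 1: 1; order 2: 11; order 11: 1; order 22: 1.
Total: 1 + 11 + 1 + 1 = 14.

14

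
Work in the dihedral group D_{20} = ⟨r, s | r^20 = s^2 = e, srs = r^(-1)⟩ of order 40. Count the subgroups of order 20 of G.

3

|G| = 40 and 20 | 40, so subgroups of order 20 are possible by Lagrange.
The subgroups of order 20 are: {e, r, r^2, r^3, r^4, r^5, r^6, r^7, r^8, r^9, r^10, r^11, r^12, r^13, r^14, r^15, r^16, r^17, r^18, r^19}; {e, r^2, r^4, r^6, r^8, r^10, r^12, r^14, r^16, r^18, s, r^2s, r^4s, r^6s, r^8s, r^10s, r^12s, r^14s, r^16s, r^18s}; {e, r^2, r^4, r^6, r^8, r^10, r^12, r^14, r^16, r^18, rs, r^3s, r^5s, r^7s, r^9s, r^11s, r^13s, r^15s, r^17s, r^19s}.
So G has 3 subgroups of order 20.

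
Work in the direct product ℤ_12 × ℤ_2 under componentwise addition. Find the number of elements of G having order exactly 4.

An element (a,b) has order lcm(ord(a), ord(b)); count pairs with lcm equal to 4.
Enumerating gives 4 such elements.

4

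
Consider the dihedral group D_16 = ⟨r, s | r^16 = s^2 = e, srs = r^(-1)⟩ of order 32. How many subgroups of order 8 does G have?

5

|G| = 32 and 8 | 32, so subgroups of order 8 are possible by Lagrange.
The subgroups of order 8 are: {e, r^2, r^4, r^6, r^8, r^10, r^12, r^14}; {e, r^4, r^8, r^12, r^2s, r^6s, r^10s, r^14s}; {e, r^4, r^8, r^12, r^3s, r^7s, r^11s, r^15s}; {e, r^4, r^8, r^12, s, r^4s, r^8s, r^12s}; … (5 in all).
So G has 5 subgroups of order 8.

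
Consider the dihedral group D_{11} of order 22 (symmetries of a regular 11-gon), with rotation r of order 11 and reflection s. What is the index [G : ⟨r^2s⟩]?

|⟨r^2s⟩| = 2 and |G| = 22.
By Lagrange, [G : H] = |G|/|H| = 22/2 = 11.

11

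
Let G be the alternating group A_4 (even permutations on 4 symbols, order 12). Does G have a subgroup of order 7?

No

7 does not divide |G| = 12, so by Lagrange no subgroup of order 7 exists.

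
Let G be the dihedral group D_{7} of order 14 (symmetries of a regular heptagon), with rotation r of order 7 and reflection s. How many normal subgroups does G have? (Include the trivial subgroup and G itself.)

3

G has 10 subgroups. Checking conjugation-invariance by order — order 1: 1/1 normal; order 2: 0/7 normal; order 7: 1/1 normal; order 14: 1/1 normal.
Total normal subgroups: 3.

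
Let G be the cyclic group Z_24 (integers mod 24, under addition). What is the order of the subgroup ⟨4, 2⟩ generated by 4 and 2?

|⟨4⟩| = 6 and |⟨2⟩| = 12, so |H| is a multiple of lcm(6, 12) = 12 and divides |G| = 24.
Closing under the operation: H = {0, 2, 4, 6, 8, 10, 12, 14, 16, 18, 20, 22}, so |H| = 12.

12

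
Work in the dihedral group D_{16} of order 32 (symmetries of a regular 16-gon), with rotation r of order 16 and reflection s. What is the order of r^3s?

2

Computing powers of r^3s: the smallest k with (r^3s)^k = e is k = 2.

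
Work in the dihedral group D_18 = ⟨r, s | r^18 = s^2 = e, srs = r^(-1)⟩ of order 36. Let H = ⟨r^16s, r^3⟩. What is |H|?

|⟨r^16s⟩| = 2 and |⟨r^3⟩| = 6, so |H| is a multiple of lcm(2, 6) = 6 and divides |G| = 36.
Closing under the operation: H = {e, r^3, r^6, r^9, r^12, r^15, rs, r^4s, r^7s, r^10s, r^13s, r^16s}, so |H| = 12.

12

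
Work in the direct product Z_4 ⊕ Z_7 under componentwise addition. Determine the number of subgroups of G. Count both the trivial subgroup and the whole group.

|G| = 28, so by Lagrange every subgroup order divides 28. Divisors: 1, 2, 4, 7, 14, 28.
Subgroups by order — order 1: 1; order 2: 1; order 4: 1; order 7: 1; order 14: 1; order 28: 1.
Total: 1 + 1 + 1 + 1 + 1 + 1 = 6.

6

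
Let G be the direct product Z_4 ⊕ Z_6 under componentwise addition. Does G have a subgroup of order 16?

16 does not divide |G| = 24, so by Lagrange no subgroup of order 16 exists.

No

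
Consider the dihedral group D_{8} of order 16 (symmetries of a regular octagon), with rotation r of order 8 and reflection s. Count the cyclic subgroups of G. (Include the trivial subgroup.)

12

Group the elements of G by the cyclic subgroup they generate; each cyclic subgroup of order d accounts for φ(d) elements.
Cyclic subgroups by order — order 1: 1; order 2: 9; order 4: 1; order 8: 1.
Total: 12.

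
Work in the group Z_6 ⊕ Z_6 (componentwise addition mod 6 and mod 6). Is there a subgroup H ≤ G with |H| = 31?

No

31 does not divide |G| = 36, so by Lagrange no subgroup of order 31 exists.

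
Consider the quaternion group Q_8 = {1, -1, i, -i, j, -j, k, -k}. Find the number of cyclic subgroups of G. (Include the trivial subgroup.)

A cyclic subgroup of order d is generated by each of its φ(d) elements of order d, so the cyclic subgroups of order d number (#elements of order d)/φ(d).
Cyclic subgroups by order — order 1: 1; order 2: 1; order 4: 3.
Total: 5.

5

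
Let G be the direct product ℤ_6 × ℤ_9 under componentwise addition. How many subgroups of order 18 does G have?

4

|G| = 54 and 18 | 54, so subgroups of order 18 are possible by Lagrange.
The subgroups of order 18 are: {(0,0), (0,1), (0,2), (0,3), (0,4), (0,5), (0,6), (0,7), (0,8), (3,0), (3,1), (3,2), (3,3), (3,4), (3,5), (3,6), (3,7), (3,8)}; {(0,0), (0,3), (0,6), (1,0), (1,3), (1,6), (2,0), (2,3), (2,6), (3,0), (3,3), (3,6), (4,0), (4,3), (4,6), (5,0), (5,3), (5,6)}; {(0,0), (0,3), (0,6), (1,1), (1,4), (1,7), (2,2), (2,5), (2,8), (3,0), (3,3), (3,6), (4,1), (4,4), (4,7), (5,2), (5,5), (5,8)}; {(0,0), (0,3), (0,6), (1,2), (1,5), (1,8), (2,1), (2,4), (2,7), (3,0), (3,3), (3,6), (4,2), (4,5), (4,8), (5,1), (5,4), (5,7)}.
So G has 4 subgroups of order 18.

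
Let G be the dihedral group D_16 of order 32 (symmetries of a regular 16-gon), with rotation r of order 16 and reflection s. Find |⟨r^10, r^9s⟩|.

16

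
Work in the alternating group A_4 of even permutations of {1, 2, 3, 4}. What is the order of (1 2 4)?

Computing powers of (1 2 4): the smallest k with ((1 2 4))^k = e is k = 3.

3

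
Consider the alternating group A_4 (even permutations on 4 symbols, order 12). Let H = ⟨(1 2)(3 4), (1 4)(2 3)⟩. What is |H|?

4

|⟨(1 2)(3 4)⟩| = 2 and |⟨(1 4)(2 3)⟩| = 2, so |H| is a multiple of lcm(2, 2) = 2 and divides |G| = 12.
Closing under the operation: H = {e, (1 2)(3 4), (1 3)(2 4), (1 4)(2 3)}, so |H| = 4.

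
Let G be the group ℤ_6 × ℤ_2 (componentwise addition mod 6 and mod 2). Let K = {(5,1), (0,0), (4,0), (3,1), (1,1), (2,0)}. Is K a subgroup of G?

|K| = 6 divides |G| = 12, consistent with Lagrange.
K contains the identity, every element's inverse is in K, and K is closed under +: it is a subgroup.
In fact K = ⟨(1,1)⟩.

Yes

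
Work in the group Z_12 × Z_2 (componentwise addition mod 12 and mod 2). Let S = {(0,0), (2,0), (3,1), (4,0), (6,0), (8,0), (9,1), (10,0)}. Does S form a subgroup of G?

Closure fails: (4,0) + (3,1) = (7,1) ∉ S. So S is not a subgroup.

No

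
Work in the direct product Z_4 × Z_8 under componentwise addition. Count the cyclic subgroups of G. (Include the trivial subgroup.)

Each element a generates a cyclic subgroup ⟨a⟩; distinct elements may generate the same one (a cyclic group of order d has φ(d) generators).
Cyclic subgroups by order — order 1: 1; order 2: 3; order 4: 6; order 8: 4.
Total: 14.

14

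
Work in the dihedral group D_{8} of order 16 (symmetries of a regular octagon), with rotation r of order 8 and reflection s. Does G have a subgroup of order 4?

4 | 16. A subgroup of order 4 is {e, r^2, r^4, r^6}.

Yes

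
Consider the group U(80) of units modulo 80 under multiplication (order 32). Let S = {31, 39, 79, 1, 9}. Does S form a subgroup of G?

No

|S| = 5 does not divide |G| = 32, so by Lagrange S is not a subgroup.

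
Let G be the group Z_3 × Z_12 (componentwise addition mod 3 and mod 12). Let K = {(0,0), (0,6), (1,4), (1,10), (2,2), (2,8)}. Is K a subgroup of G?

|K| = 6 divides |G| = 36, consistent with Lagrange.
K contains the identity, every element's inverse is in K, and K is closed under +: it is a subgroup.
In fact K = ⟨(2,2)⟩.

Yes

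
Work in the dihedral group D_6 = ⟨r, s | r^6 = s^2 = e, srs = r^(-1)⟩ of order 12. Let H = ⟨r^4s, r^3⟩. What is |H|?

4

|⟨r^4s⟩| = 2 and |⟨r^3⟩| = 2, so |H| is a multiple of lcm(2, 2) = 2 and divides |G| = 12.
Closing under the operation: H = {e, r^3, rs, r^4s}, so |H| = 4.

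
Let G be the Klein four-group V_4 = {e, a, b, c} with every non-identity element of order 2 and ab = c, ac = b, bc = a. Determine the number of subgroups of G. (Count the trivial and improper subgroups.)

5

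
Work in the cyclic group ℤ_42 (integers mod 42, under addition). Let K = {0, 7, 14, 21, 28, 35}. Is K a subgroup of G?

|K| = 6 divides |G| = 42, consistent with Lagrange.
K contains the identity, every element's inverse is in K, and K is closed under +: it is a subgroup.
In fact K = ⟨35⟩.

Yes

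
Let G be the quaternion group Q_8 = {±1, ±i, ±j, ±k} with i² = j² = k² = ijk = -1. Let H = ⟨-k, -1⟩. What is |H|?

4

|⟨-k⟩| = 4 and |⟨-1⟩| = 2, so |H| is a multiple of lcm(4, 2) = 4 and divides |G| = 8.
Closing under the operation: H = {1, -1, k, -k}, so |H| = 4.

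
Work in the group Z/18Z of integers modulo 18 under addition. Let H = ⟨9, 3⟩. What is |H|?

|⟨9⟩| = 2 and |⟨3⟩| = 6, so |H| is a multiple of lcm(2, 6) = 6 and divides |G| = 18.
Closing under the operation: H = {0, 3, 6, 9, 12, 15}, so |H| = 6.

6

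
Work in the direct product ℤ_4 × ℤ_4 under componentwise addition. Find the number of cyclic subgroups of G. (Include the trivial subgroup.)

A cyclic subgroup of order d is generated by each of its φ(d) elements of order d, so the cyclic subgroups of order d number (#elements of order d)/φ(d).
Cyclic subgroups by order — order 1: 1; order 2: 3; order 4: 6.
Total: 10.

10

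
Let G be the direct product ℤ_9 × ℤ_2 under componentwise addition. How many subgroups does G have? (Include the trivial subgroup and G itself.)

6

|G| = 18, so by Lagrange every subgroup order divides 18. Divisors: 1, 2, 3, 6, 9, 18.
Subgroups by order — order 1: 1; order 2: 1; order 3: 1; order 6: 1; order 9: 1; order 18: 1.
Total: 1 + 1 + 1 + 1 + 1 + 1 = 6.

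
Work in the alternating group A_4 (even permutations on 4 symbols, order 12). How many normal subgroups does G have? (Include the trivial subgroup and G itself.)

G has 10 subgroups. Checking conjugation-invariance by order — order 1: 1/1 normal; order 2: 0/3 normal; order 3: 0/4 normal; order 4: 1/1 normal; order 12: 1/1 normal.
Total normal subgroups: 3.

3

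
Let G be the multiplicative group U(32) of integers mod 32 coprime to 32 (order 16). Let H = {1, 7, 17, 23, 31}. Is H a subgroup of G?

|H| = 5 does not divide |G| = 16, so by Lagrange H is not a subgroup.

No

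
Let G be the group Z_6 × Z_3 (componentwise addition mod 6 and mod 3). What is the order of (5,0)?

6

The order of (5,0) in Z_6 × Z_3 is lcm(ord(5) in Z_6, ord(0) in Z_3).
ord(5) = 6 and ord(0) = 1, so |⟨(5,0)⟩| = lcm(6, 1) = 6.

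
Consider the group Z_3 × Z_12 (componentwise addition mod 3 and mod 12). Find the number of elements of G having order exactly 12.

16

An element (a,b) has order lcm(ord(a), ord(b)); count pairs with lcm equal to 12.
Enumerating gives 16 such elements.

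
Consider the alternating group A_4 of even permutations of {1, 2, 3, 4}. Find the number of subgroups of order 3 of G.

|G| = 12 and 3 | 12, so subgroups of order 3 are possible by Lagrange.
The subgroups of order 3 are: {e, (1 2 3), (1 3 2)}; {e, (1 2 4), (1 4 2)}; {e, (1 3 4), (1 4 3)}; {e, (2 3 4), (2 4 3)}.
So G has 4 subgroups of order 3.

4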